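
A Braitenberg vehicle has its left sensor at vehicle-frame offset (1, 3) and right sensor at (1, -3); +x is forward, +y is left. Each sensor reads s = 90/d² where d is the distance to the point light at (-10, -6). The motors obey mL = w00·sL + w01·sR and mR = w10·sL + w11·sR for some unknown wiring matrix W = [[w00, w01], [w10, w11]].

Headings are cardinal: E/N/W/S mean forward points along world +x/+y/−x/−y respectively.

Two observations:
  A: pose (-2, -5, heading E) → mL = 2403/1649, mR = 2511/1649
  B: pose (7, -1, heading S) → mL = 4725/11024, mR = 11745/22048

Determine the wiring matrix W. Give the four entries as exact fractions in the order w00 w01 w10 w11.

1 1/2 1/2 1

obs A: pose=(-2,-5,E) → sL=90/97, sR=18/17, mL=2403/1649, mR=2511/1649
obs B: pose=(7,-1,S) → sL=45/208, sR=45/106, mL=4725/11024, mR=11745/22048
sensor matrix S = [[90/97, 18/17], [45/208, 45/106]]; det S = 1498095/9089288
solve [mL_A; mL_B] = S·[w00; w01] and [mR_A; mR_B] = S·[w10; w11]:
  w00 = 1, w01 = 1/2, w10 = 1/2, w11 = 1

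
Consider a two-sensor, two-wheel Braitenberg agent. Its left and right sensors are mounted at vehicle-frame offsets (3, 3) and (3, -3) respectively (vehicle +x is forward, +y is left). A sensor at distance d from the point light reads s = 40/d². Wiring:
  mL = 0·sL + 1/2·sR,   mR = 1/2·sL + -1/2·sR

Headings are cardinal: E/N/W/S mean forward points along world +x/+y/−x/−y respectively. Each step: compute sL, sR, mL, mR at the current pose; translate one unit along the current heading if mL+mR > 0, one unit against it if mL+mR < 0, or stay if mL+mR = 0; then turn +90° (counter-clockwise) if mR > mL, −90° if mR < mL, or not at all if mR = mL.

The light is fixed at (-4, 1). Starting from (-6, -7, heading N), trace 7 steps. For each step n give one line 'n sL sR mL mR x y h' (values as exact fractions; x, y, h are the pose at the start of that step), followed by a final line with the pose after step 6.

0 4/5 20/13 10/13 -24/65 -6 -7 N
1 40/17 40/101 20/101 1680/1717 -6 -6 E
2 5/4 2 1 -3/8 -5 -6 N
3 40/13 8/17 4/17 288/221 -5 -5 E
4 20/9 20/9 10/9 0 -4 -5 N
5 40/13 40/73 20/73 1200/949 -4 -4 E
6 5 2 1 3/2 -3 -4 N
final -3 -3 W

n=0: pose=(-6,-7,N); sL=4/5, sR=20/13; mL=10/13, mR=-24/65; mL+mR=2/5 → advance +1; mR−mL=-74/65 → turn -1·90°
n=1: pose=(-6,-6,E); sL=40/17, sR=40/101; mL=20/101, mR=1680/1717; mL+mR=20/17 → advance +1; mR−mL=1340/1717 → turn +1·90°
n=2: pose=(-5,-6,N); sL=5/4, sR=2; mL=1, mR=-3/8; mL+mR=5/8 → advance +1; mR−mL=-11/8 → turn -1·90°
n=3: pose=(-5,-5,E); sL=40/13, sR=8/17; mL=4/17, mR=288/221; mL+mR=20/13 → advance +1; mR−mL=236/221 → turn +1·90°
n=4: pose=(-4,-5,N); sL=20/9, sR=20/9; mL=10/9, mR=0; mL+mR=10/9 → advance +1; mR−mL=-10/9 → turn -1·90°
n=5: pose=(-4,-4,E); sL=40/13, sR=40/73; mL=20/73, mR=1200/949; mL+mR=20/13 → advance +1; mR−mL=940/949 → turn +1·90°
n=6: pose=(-3,-4,N); sL=5, sR=2; mL=1, mR=3/2; mL+mR=5/2 → advance +1; mR−mL=1/2 → turn +1·90°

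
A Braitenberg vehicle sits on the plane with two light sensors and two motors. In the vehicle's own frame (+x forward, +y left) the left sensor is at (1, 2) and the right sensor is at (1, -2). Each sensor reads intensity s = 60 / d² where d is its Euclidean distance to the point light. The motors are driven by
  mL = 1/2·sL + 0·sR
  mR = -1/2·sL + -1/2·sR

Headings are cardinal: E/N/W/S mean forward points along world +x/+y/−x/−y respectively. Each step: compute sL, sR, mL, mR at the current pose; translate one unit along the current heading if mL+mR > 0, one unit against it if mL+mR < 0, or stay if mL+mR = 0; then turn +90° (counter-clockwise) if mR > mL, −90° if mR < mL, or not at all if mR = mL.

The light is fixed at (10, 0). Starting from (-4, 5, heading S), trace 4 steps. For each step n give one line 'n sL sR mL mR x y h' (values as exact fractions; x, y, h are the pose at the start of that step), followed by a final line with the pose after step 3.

n=0: pose=(-4,5,S); sL=3/8, sR=15/68; mL=3/16, mR=-81/272; mL+mR=-15/136 → advance -1; mR−mL=-33/68 → turn -1·90°
n=1: pose=(-4,6,W); sL=60/241, sR=60/289; mL=30/241, mR=-15900/69649; mL+mR=-30/289 → advance -1; mR−mL=-24570/69649 → turn -1·90°
n=2: pose=(-3,6,N); sL=30/137, sR=6/17; mL=15/137, mR=-666/2329; mL+mR=-3/17 → advance -1; mR−mL=-921/2329 → turn -1·90°
n=3: pose=(-3,5,E); sL=60/193, sR=20/51; mL=30/193, mR=-3460/9843; mL+mR=-10/51 → advance -1; mR−mL=-4990/9843 → turn -1·90°

0 3/8 15/68 3/16 -81/272 -4 5 S
1 60/241 60/289 30/241 -15900/69649 -4 6 W
2 30/137 6/17 15/137 -666/2329 -3 6 N
3 60/193 20/51 30/193 -3460/9843 -3 5 E
final -4 5 S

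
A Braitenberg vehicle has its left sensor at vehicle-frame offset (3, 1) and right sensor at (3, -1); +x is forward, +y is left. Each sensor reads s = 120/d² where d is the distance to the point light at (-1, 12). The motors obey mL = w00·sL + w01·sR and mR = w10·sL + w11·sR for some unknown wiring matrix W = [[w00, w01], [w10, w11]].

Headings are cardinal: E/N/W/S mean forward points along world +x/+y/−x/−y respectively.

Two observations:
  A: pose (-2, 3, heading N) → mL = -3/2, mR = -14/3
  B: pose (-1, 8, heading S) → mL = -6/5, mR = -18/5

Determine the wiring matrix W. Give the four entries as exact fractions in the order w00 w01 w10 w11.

-1/2 0 -1 -1/2

obs A: pose=(-2,3,N) → sL=3, sR=10/3, mL=-3/2, mR=-14/3
obs B: pose=(-1,8,S) → sL=12/5, sR=12/5, mL=-6/5, mR=-18/5
sensor matrix S = [[3, 10/3], [12/5, 12/5]]; det S = -4/5
solve [mL_A; mL_B] = S·[w00; w01] and [mR_A; mR_B] = S·[w10; w11]:
  w00 = -1/2, w01 = 0, w10 = -1, w11 = -1/2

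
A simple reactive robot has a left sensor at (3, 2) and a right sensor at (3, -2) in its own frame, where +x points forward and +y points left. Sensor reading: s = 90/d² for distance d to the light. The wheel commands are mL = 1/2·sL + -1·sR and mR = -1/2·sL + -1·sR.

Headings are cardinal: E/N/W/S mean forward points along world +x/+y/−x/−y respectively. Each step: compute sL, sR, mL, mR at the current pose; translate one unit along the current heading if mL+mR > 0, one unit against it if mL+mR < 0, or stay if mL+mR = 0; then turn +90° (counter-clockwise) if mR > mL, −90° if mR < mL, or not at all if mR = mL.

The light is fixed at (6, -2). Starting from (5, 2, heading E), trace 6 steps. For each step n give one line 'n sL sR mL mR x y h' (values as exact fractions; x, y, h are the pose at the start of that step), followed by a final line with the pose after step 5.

0 9/4 45/4 -81/8 -99/8 5 2 E
1 90 90/17 675/17 -855/17 4 2 S
2 45/17 45/37 135/1258 -3195/1258 4 3 W
3 90/73 18/13 -729/949 -1899/949 5 3 N
4 9/4 45/4 -81/8 -99/8 5 2 E
5 90 90/17 675/17 -855/17 4 2 S
final 4 3 W

n=0: pose=(5,2,E); sL=9/4, sR=45/4; mL=-81/8, mR=-99/8; mL+mR=-45/2 → advance -1; mR−mL=-9/4 → turn -1·90°
n=1: pose=(4,2,S); sL=90, sR=90/17; mL=675/17, mR=-855/17; mL+mR=-180/17 → advance -1; mR−mL=-90 → turn -1·90°
n=2: pose=(4,3,W); sL=45/17, sR=45/37; mL=135/1258, mR=-3195/1258; mL+mR=-90/37 → advance -1; mR−mL=-45/17 → turn -1·90°
n=3: pose=(5,3,N); sL=90/73, sR=18/13; mL=-729/949, mR=-1899/949; mL+mR=-36/13 → advance -1; mR−mL=-90/73 → turn -1·90°
n=4: pose=(5,2,E); sL=9/4, sR=45/4; mL=-81/8, mR=-99/8; mL+mR=-45/2 → advance -1; mR−mL=-9/4 → turn -1·90°
n=5: pose=(4,2,S); sL=90, sR=90/17; mL=675/17, mR=-855/17; mL+mR=-180/17 → advance -1; mR−mL=-90 → turn -1·90°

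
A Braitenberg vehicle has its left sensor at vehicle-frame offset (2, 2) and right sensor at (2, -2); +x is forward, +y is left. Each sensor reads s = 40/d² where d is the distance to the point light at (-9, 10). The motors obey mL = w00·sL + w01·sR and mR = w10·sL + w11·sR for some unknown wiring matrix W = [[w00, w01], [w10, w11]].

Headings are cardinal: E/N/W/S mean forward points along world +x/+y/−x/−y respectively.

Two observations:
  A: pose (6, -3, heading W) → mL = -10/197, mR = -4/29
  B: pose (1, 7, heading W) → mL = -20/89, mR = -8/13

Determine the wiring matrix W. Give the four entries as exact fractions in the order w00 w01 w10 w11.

-1/2 0 0 -1

obs A: pose=(6,-3,W) → sL=20/197, sR=4/29, mL=-10/197, mR=-4/29
obs B: pose=(1,7,W) → sL=40/89, sR=8/13, mL=-20/89, mR=-8/13
sensor matrix S = [[20/197, 4/29], [40/89, 8/13]]; det S = 3200/6609941
solve [mL_A; mL_B] = S·[w00; w01] and [mR_A; mR_B] = S·[w10; w11]:
  w00 = -1/2, w01 = 0, w10 = 0, w11 = -1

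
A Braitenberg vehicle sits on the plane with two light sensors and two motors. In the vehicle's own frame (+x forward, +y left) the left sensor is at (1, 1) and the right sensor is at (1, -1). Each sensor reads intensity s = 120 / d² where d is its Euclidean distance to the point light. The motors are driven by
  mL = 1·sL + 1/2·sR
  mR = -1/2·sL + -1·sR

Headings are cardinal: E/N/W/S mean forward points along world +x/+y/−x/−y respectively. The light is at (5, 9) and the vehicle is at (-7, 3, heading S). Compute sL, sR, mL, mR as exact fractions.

12/17 60/109 1818/1853 -1674/1853

left sensor world pos  = (-6, 2); dL² = 170
right sensor world pos = (-8, 2); dR² = 218
sL = 120/170 = 12/17
sR = 120/218 = 60/109
mL = 1·sL + 1/2·sR = 1818/1853
mR = -1/2·sL + -1·sR = -1674/1853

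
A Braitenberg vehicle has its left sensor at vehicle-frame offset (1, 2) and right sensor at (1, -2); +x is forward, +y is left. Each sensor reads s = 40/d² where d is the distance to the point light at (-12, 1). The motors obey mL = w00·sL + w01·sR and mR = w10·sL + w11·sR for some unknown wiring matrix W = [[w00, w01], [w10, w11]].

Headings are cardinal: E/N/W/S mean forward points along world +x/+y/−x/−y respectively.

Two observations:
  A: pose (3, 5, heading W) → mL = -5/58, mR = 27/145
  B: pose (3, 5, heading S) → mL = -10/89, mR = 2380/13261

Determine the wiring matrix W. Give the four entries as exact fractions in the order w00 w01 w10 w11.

obs A: pose=(3,5,W) → sL=1/5, sR=5/29, mL=-5/58, mR=27/145
obs B: pose=(3,5,S) → sL=20/149, sR=20/89, mL=-10/89, mR=2380/13261
sensor matrix S = [[1/5, 5/29], [20/149, 20/89]]; det S = 8384/384569
solve [mL_A; mL_B] = S·[w00; w01] and [mR_A; mR_B] = S·[w10; w11]:
  w00 = 0, w01 = -1/2, w10 = 1/2, w11 = 1/2

0 -1/2 1/2 1/2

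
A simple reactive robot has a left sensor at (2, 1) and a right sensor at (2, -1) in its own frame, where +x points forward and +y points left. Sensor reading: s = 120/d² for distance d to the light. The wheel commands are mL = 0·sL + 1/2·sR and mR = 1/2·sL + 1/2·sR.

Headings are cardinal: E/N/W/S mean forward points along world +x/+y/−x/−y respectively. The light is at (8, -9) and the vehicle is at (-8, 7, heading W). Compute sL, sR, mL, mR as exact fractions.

left sensor world pos  = (-10, 6); dL² = 549
right sensor world pos = (-10, 8); dR² = 613
sL = 120/549 = 40/183
sR = 120/613 = 120/613
mL = 0·sL + 1/2·sR = 60/613
mR = 1/2·sL + 1/2·sR = 23240/112179

40/183 120/613 60/613 23240/112179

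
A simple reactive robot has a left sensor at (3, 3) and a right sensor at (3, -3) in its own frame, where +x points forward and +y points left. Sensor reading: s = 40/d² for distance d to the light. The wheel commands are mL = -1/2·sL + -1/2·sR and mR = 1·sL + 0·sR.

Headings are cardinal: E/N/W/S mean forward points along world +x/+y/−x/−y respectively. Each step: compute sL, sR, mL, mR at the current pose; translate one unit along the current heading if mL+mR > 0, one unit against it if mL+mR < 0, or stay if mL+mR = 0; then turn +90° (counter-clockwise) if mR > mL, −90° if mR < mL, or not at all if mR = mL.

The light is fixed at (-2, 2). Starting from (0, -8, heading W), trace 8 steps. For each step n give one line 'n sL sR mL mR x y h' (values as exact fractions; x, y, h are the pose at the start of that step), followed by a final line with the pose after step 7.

0 4/17 4/5 -44/85 4/17 0 -8 W
1 8/41 40/169 -1496/6929 8/41 1 -8 S
2 5/9 2/9 -7/18 5/9 1 -7 E
3 40/37 8/17 -488/629 40/37 2 -7 N
4 20/61 20/13 -740/793 20/61 2 -6 W
5 8/37 8/25 -248/925 8/37 3 -6 S
6 1/2 10/41 -61/164 1/2 3 -5 E
7 8/5 40/97 -488/485 8/5 4 -5 N
final 4 -4 W

n=0: pose=(0,-8,W); sL=4/17, sR=4/5; mL=-44/85, mR=4/17; mL+mR=-24/85 → advance -1; mR−mL=64/85 → turn +1·90°
n=1: pose=(1,-8,S); sL=8/41, sR=40/169; mL=-1496/6929, mR=8/41; mL+mR=-144/6929 → advance -1; mR−mL=2848/6929 → turn +1·90°
n=2: pose=(1,-7,E); sL=5/9, sR=2/9; mL=-7/18, mR=5/9; mL+mR=1/6 → advance +1; mR−mL=17/18 → turn +1·90°
n=3: pose=(2,-7,N); sL=40/37, sR=8/17; mL=-488/629, mR=40/37; mL+mR=192/629 → advance +1; mR−mL=1168/629 → turn +1·90°
n=4: pose=(2,-6,W); sL=20/61, sR=20/13; mL=-740/793, mR=20/61; mL+mR=-480/793 → advance -1; mR−mL=1000/793 → turn +1·90°
n=5: pose=(3,-6,S); sL=8/37, sR=8/25; mL=-248/925, mR=8/37; mL+mR=-48/925 → advance -1; mR−mL=448/925 → turn +1·90°
n=6: pose=(3,-5,E); sL=1/2, sR=10/41; mL=-61/164, mR=1/2; mL+mR=21/164 → advance +1; mR−mL=143/164 → turn +1·90°
n=7: pose=(4,-5,N); sL=8/5, sR=40/97; mL=-488/485, mR=8/5; mL+mR=288/485 → advance +1; mR−mL=1264/485 → turn +1·90°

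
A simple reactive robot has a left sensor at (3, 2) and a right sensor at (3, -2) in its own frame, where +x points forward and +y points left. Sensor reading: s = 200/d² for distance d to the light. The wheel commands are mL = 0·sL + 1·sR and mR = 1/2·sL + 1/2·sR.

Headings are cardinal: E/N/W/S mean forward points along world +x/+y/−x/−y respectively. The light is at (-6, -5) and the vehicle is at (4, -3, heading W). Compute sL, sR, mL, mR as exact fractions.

left sensor world pos  = (1, -5); dL² = 49
right sensor world pos = (1, -1); dR² = 65
sL = 200/49 = 200/49
sR = 200/65 = 40/13
mL = 0·sL + 1·sR = 40/13
mR = 1/2·sL + 1/2·sR = 2280/637

200/49 40/13 40/13 2280/637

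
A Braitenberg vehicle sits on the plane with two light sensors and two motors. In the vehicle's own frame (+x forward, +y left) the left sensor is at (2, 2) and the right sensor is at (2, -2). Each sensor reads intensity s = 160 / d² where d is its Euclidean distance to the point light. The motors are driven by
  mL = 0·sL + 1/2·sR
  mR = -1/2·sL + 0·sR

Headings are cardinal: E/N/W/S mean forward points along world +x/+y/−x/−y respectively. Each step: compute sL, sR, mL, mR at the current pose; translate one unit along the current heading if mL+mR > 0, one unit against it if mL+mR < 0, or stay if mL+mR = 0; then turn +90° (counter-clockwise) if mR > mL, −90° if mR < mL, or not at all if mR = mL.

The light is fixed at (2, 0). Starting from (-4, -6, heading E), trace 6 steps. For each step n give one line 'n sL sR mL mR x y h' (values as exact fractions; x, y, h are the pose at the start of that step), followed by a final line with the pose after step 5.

0 5 2 1 -5/2 -4 -6 E
1 160/89 32/29 16/29 -80/89 -5 -6 S
2 16/13 16/9 8/9 -8/13 -5 -5 W
3 160/109 32/9 16/9 -80/109 -6 -5 N
4 4 20/9 10/9 -2 -6 -4 E
5 32/17 160/157 80/157 -16/17 -7 -4 S
final -7 -3 W

n=0: pose=(-4,-6,E); sL=5, sR=2; mL=1, mR=-5/2; mL+mR=-3/2 → advance -1; mR−mL=-7/2 → turn -1·90°
n=1: pose=(-5,-6,S); sL=160/89, sR=32/29; mL=16/29, mR=-80/89; mL+mR=-896/2581 → advance -1; mR−mL=-3744/2581 → turn -1·90°
n=2: pose=(-5,-5,W); sL=16/13, sR=16/9; mL=8/9, mR=-8/13; mL+mR=32/117 → advance +1; mR−mL=-176/117 → turn -1·90°
n=3: pose=(-6,-5,N); sL=160/109, sR=32/9; mL=16/9, mR=-80/109; mL+mR=1024/981 → advance +1; mR−mL=-2464/981 → turn -1·90°
n=4: pose=(-6,-4,E); sL=4, sR=20/9; mL=10/9, mR=-2; mL+mR=-8/9 → advance -1; mR−mL=-28/9 → turn -1·90°
n=5: pose=(-7,-4,S); sL=32/17, sR=160/157; mL=80/157, mR=-16/17; mL+mR=-1152/2669 → advance -1; mR−mL=-3872/2669 → turn -1·90°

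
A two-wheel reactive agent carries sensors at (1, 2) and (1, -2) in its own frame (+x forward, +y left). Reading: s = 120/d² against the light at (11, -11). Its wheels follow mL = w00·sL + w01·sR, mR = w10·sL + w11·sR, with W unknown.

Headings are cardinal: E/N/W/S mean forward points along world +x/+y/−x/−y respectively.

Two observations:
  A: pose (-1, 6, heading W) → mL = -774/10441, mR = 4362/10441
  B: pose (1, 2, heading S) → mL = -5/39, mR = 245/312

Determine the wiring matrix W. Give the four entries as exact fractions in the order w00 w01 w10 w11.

obs A: pose=(-1,6,W) → sL=60/197, sR=12/53, mL=-774/10441, mR=4362/10441
obs B: pose=(1,2,S) → sL=15/26, sR=5/12, mL=-5/39, mR=245/312
sensor matrix S = [[60/197, 12/53], [15/26, 5/12]]; det S = -505/135733
solve [mL_A; mL_B] = S·[w00; w01] and [mR_A; mR_B] = S·[w10; w11]:
  w00 = 1/2, w01 = -1, w10 = 1, w11 = 1/2

1/2 -1 1 1/2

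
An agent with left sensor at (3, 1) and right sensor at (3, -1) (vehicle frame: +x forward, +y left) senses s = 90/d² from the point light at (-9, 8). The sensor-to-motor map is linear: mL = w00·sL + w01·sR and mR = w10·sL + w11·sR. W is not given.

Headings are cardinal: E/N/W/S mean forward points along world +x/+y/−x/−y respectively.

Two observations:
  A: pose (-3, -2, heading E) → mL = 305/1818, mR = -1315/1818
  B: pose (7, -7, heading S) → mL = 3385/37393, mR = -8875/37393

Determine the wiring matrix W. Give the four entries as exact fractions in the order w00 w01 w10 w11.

obs A: pose=(-3,-2,E) → sL=5/9, sR=45/101, mL=305/1818, mR=-1315/1818
obs B: pose=(7,-7,S) → sL=90/613, sR=10/61, mL=3385/37393, mR=-8875/37393
sensor matrix S = [[5/9, 45/101], [90/613, 10/61]]; det S = 872200/33990237
solve [mL_A; mL_B] = S·[w00; w01] and [mR_A; mR_B] = S·[w10; w11]:
  w00 = -1/2, w01 = 1, w10 = -1/2, w11 = -1

-1/2 1 -1/2 -1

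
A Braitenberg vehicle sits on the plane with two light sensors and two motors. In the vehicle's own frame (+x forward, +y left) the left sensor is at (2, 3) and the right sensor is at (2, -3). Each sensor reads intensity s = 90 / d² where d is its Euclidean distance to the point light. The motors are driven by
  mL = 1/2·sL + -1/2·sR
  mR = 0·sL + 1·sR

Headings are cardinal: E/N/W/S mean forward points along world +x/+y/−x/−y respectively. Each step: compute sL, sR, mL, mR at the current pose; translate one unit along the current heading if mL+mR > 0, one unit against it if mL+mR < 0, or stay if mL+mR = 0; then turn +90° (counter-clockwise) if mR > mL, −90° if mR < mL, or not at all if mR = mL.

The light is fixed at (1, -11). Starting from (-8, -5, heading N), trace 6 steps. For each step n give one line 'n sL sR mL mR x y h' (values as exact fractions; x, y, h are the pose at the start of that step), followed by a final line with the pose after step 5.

0 45/104 9/10 -243/1040 9/10 -8 -5 N
1 90/137 90/221 3780/30277 90/221 -8 -4 W
2 45/37 45/97 1350/3589 45/97 -9 -4 S
3 18/29 90/73 -648/2117 90/73 -9 -5 E
4 45/104 9/10 -243/1040 9/10 -8 -5 N
5 90/137 90/221 3780/30277 90/221 -8 -4 W
final -9 -4 S

n=0: pose=(-8,-5,N); sL=45/104, sR=9/10; mL=-243/1040, mR=9/10; mL+mR=693/1040 → advance +1; mR−mL=1179/1040 → turn +1·90°
n=1: pose=(-8,-4,W); sL=90/137, sR=90/221; mL=3780/30277, mR=90/221; mL+mR=16110/30277 → advance +1; mR−mL=8550/30277 → turn +1·90°
n=2: pose=(-9,-4,S); sL=45/37, sR=45/97; mL=1350/3589, mR=45/97; mL+mR=3015/3589 → advance +1; mR−mL=315/3589 → turn +1·90°
n=3: pose=(-9,-5,E); sL=18/29, sR=90/73; mL=-648/2117, mR=90/73; mL+mR=1962/2117 → advance +1; mR−mL=3258/2117 → turn +1·90°
n=4: pose=(-8,-5,N); sL=45/104, sR=9/10; mL=-243/1040, mR=9/10; mL+mR=693/1040 → advance +1; mR−mL=1179/1040 → turn +1·90°
n=5: pose=(-8,-4,W); sL=90/137, sR=90/221; mL=3780/30277, mR=90/221; mL+mR=16110/30277 → advance +1; mR−mL=8550/30277 → turn +1·90°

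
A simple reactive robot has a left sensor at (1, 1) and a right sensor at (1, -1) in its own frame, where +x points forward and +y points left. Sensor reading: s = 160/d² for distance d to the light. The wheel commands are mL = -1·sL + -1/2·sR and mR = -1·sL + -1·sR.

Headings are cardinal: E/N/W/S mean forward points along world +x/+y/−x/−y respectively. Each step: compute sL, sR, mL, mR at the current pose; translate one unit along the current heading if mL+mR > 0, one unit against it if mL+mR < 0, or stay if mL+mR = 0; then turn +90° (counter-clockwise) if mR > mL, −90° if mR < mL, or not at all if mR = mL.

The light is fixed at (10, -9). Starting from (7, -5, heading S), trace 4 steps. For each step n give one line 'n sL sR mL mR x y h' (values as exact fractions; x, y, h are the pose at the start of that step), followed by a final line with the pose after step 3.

n=0: pose=(7,-5,S); sL=160/13, sR=32/5; mL=-1008/65, mR=-1216/65; mL+mR=-2224/65 → advance -1; mR−mL=-16/5 → turn -1·90°
n=1: pose=(7,-4,W); sL=5, sR=40/13; mL=-85/13, mR=-105/13; mL+mR=-190/13 → advance -1; mR−mL=-20/13 → turn -1·90°
n=2: pose=(8,-4,N); sL=32/9, sR=160/37; mL=-1904/333, mR=-2624/333; mL+mR=-4528/333 → advance -1; mR−mL=-80/37 → turn -1·90°
n=3: pose=(8,-5,E); sL=80/13, sR=16; mL=-184/13, mR=-288/13; mL+mR=-472/13 → advance -1; mR−mL=-8 → turn -1·90°

0 160/13 32/5 -1008/65 -1216/65 7 -5 S
1 5 40/13 -85/13 -105/13 7 -4 W
2 32/9 160/37 -1904/333 -2624/333 8 -4 N
3 80/13 16 -184/13 -288/13 8 -5 E
final 7 -5 S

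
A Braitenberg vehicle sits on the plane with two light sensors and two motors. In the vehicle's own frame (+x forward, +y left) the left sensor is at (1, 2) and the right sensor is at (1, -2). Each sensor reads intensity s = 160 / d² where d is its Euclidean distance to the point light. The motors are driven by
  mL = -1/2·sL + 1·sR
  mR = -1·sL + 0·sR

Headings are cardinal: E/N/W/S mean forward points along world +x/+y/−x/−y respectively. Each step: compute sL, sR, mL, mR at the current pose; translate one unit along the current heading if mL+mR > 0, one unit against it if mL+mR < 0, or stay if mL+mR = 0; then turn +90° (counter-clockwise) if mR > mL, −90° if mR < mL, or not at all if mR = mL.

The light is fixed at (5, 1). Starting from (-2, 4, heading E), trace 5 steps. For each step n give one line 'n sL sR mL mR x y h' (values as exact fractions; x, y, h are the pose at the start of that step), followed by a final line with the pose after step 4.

0 160/61 160/37 6800/2257 -160/61 -2 4 E
1 8 40/17 -28/17 -8 -1 4 S
2 160/53 32/17 336/901 -160/53 -1 5 W
3 80/37 80/17 2280/629 -80/37 0 5 N
4 32/13 32/5 336/65 -32/13 0 6 E
final 1 6 S

n=0: pose=(-2,4,E); sL=160/61, sR=160/37; mL=6800/2257, mR=-160/61; mL+mR=880/2257 → advance +1; mR−mL=-12720/2257 → turn -1·90°
n=1: pose=(-1,4,S); sL=8, sR=40/17; mL=-28/17, mR=-8; mL+mR=-164/17 → advance -1; mR−mL=-108/17 → turn -1·90°
n=2: pose=(-1,5,W); sL=160/53, sR=32/17; mL=336/901, mR=-160/53; mL+mR=-2384/901 → advance -1; mR−mL=-3056/901 → turn -1·90°
n=3: pose=(0,5,N); sL=80/37, sR=80/17; mL=2280/629, mR=-80/37; mL+mR=920/629 → advance +1; mR−mL=-3640/629 → turn -1·90°
n=4: pose=(0,6,E); sL=32/13, sR=32/5; mL=336/65, mR=-32/13; mL+mR=176/65 → advance +1; mR−mL=-496/65 → turn -1·90°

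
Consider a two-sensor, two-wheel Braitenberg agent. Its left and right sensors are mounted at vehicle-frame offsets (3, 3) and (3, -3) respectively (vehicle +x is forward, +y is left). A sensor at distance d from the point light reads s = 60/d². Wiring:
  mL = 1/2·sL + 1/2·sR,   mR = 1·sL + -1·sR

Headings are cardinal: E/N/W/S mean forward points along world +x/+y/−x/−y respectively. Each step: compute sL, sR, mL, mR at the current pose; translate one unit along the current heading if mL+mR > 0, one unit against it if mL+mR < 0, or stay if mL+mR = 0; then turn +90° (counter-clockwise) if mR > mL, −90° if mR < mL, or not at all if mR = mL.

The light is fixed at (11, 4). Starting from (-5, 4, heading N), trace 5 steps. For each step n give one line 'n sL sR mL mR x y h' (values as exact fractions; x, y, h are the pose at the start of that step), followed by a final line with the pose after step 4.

n=0: pose=(-5,4,N); sL=6/37, sR=30/89; mL=822/3293, mR=-576/3293; mL+mR=246/3293 → advance +1; mR−mL=-1398/3293 → turn -1·90°
n=1: pose=(-5,5,E); sL=12/37, sR=60/173; mL=2148/6401, mR=-144/6401; mL+mR=2004/6401 → advance +1; mR−mL=-2292/6401 → turn -1·90°
n=2: pose=(-4,5,S); sL=15/37, sR=15/82; mL=1785/6068, mR=675/3034; mL+mR=3135/6068 → advance +1; mR−mL=-435/6068 → turn -1·90°
n=3: pose=(-4,4,W); sL=20/111, sR=20/111; mL=20/111, mR=0; mL+mR=20/111 → advance +1; mR−mL=-20/111 → turn -1·90°
n=4: pose=(-5,4,N); sL=6/37, sR=30/89; mL=822/3293, mR=-576/3293; mL+mR=246/3293 → advance +1; mR−mL=-1398/3293 → turn -1·90°

0 6/37 30/89 822/3293 -576/3293 -5 4 N
1 12/37 60/173 2148/6401 -144/6401 -5 5 E
2 15/37 15/82 1785/6068 675/3034 -4 5 S
3 20/111 20/111 20/111 0 -4 4 W
4 6/37 30/89 822/3293 -576/3293 -5 4 N
final -5 5 E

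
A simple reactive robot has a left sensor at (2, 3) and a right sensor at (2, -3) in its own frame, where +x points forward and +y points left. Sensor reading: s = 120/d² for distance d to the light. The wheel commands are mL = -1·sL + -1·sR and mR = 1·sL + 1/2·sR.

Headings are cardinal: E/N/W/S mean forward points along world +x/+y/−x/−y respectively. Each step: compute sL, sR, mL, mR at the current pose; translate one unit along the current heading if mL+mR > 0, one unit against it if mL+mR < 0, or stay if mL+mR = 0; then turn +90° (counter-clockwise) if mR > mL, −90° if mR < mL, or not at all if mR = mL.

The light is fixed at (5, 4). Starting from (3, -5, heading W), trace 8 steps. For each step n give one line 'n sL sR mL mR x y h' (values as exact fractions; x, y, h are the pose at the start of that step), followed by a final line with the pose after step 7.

n=0: pose=(3,-5,W); sL=3/4, sR=30/13; mL=-159/52, mR=99/52; mL+mR=-15/13 → advance -1; mR−mL=129/26 → turn +1·90°
n=1: pose=(4,-5,S); sL=24/25, sR=120/137; mL=-6288/3425, mR=4788/3425; mL+mR=-60/137 → advance -1; mR−mL=11076/3425 → turn +1·90°
n=2: pose=(4,-4,E); sL=60/13, sR=60/61; mL=-4440/793, mR=4050/793; mL+mR=-30/61 → advance -1; mR−mL=8490/793 → turn +1·90°
n=3: pose=(3,-4,N); sL=120/61, sR=120/37; mL=-11760/2257, mR=8100/2257; mL+mR=-60/37 → advance -1; mR−mL=19860/2257 → turn +1·90°
n=4: pose=(3,-5,W); sL=3/4, sR=30/13; mL=-159/52, mR=99/52; mL+mR=-15/13 → advance -1; mR−mL=129/26 → turn +1·90°
n=5: pose=(4,-5,S); sL=24/25, sR=120/137; mL=-6288/3425, mR=4788/3425; mL+mR=-60/137 → advance -1; mR−mL=11076/3425 → turn +1·90°
n=6: pose=(4,-4,E); sL=60/13, sR=60/61; mL=-4440/793, mR=4050/793; mL+mR=-30/61 → advance -1; mR−mL=8490/793 → turn +1·90°
n=7: pose=(3,-4,N); sL=120/61, sR=120/37; mL=-11760/2257, mR=8100/2257; mL+mR=-60/37 → advance -1; mR−mL=19860/2257 → turn +1·90°

0 3/4 30/13 -159/52 99/52 3 -5 W
1 24/25 120/137 -6288/3425 4788/3425 4 -5 S
2 60/13 60/61 -4440/793 4050/793 4 -4 E
3 120/61 120/37 -11760/2257 8100/2257 3 -4 N
4 3/4 30/13 -159/52 99/52 3 -5 W
5 24/25 120/137 -6288/3425 4788/3425 4 -5 S
6 60/13 60/61 -4440/793 4050/793 4 -4 E
7 120/61 120/37 -11760/2257 8100/2257 3 -4 N
final 3 -5 W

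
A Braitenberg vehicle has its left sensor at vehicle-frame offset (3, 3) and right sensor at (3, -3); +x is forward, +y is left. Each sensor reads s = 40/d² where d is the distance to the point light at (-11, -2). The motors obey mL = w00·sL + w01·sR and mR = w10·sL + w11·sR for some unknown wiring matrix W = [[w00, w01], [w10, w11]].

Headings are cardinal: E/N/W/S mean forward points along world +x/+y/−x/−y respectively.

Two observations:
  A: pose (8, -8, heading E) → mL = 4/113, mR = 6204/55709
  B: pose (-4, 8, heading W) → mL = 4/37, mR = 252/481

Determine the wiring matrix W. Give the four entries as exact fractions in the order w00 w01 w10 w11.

0 1/2 1/2 1

obs A: pose=(8,-8,E) → sL=40/493, sR=8/113, mL=4/113, mR=6204/55709
obs B: pose=(-4,8,W) → sL=8/13, sR=8/37, mL=4/37, mR=252/481
sensor matrix S = [[40/493, 8/113], [8/13, 8/37]]; det S = -697344/26796029
solve [mL_A; mL_B] = S·[w00; w01] and [mR_A; mR_B] = S·[w10; w11]:
  w00 = 0, w01 = 1/2, w10 = 1/2, w11 = 1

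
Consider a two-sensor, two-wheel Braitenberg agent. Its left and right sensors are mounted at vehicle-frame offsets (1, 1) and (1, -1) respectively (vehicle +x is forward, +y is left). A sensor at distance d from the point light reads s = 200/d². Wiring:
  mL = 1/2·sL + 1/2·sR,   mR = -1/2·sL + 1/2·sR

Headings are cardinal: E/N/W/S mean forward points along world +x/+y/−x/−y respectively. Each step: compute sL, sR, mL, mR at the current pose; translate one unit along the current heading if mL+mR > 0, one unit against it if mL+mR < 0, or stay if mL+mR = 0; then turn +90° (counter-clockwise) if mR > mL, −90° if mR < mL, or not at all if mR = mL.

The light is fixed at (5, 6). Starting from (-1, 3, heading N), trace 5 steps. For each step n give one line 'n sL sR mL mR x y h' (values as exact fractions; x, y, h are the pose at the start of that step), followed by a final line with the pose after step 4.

0 200/53 200/29 8200/1537 2400/1537 -1 3 N
1 100/13 100/17 1500/221 -200/221 -1 4 E
2 8 40/9 56/9 -16/9 0 4 S
3 50/13 5 115/26 15/26 0 3 W
4 200/53 200/29 8200/1537 2400/1537 -1 3 N
final -1 4 E

n=0: pose=(-1,3,N); sL=200/53, sR=200/29; mL=8200/1537, mR=2400/1537; mL+mR=200/29 → advance +1; mR−mL=-200/53 → turn -1·90°
n=1: pose=(-1,4,E); sL=100/13, sR=100/17; mL=1500/221, mR=-200/221; mL+mR=100/17 → advance +1; mR−mL=-100/13 → turn -1·90°
n=2: pose=(0,4,S); sL=8, sR=40/9; mL=56/9, mR=-16/9; mL+mR=40/9 → advance +1; mR−mL=-8 → turn -1·90°
n=3: pose=(0,3,W); sL=50/13, sR=5; mL=115/26, mR=15/26; mL+mR=5 → advance +1; mR−mL=-50/13 → turn -1·90°
n=4: pose=(-1,3,N); sL=200/53, sR=200/29; mL=8200/1537, mR=2400/1537; mL+mR=200/29 → advance +1; mR−mL=-200/53 → turn -1·90°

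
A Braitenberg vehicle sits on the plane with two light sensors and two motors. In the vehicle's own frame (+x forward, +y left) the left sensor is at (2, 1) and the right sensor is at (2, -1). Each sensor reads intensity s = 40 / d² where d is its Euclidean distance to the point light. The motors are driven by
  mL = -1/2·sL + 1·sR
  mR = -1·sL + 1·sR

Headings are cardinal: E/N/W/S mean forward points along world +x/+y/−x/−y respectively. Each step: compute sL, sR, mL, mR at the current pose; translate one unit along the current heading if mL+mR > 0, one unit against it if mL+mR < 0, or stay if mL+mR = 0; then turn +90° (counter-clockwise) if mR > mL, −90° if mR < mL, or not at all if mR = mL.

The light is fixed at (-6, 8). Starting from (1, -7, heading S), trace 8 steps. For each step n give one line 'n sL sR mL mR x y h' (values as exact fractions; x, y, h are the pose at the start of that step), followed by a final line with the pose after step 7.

n=0: pose=(1,-7,S); sL=40/353, sR=8/65; mL=1524/22945, mR=224/22945; mL+mR=1748/22945 → advance +1; mR−mL=-20/353 → turn -1·90°
n=1: pose=(1,-8,W); sL=20/157, sR=4/25; mL=378/3925, mR=128/3925; mL+mR=506/3925 → advance +1; mR−mL=-10/157 → turn -1·90°
n=2: pose=(0,-8,N); sL=40/221, sR=8/49; mL=788/10829, mR=-192/10829; mL+mR=596/10829 → advance +1; mR−mL=-20/221 → turn -1·90°
n=3: pose=(0,-7,E); sL=2/13, sR=1/8; mL=5/104, mR=-3/104; mL+mR=1/52 → advance +1; mR−mL=-1/13 → turn -1·90°
n=4: pose=(1,-7,S); sL=40/353, sR=8/65; mL=1524/22945, mR=224/22945; mL+mR=1748/22945 → advance +1; mR−mL=-20/353 → turn -1·90°
n=5: pose=(1,-8,W); sL=20/157, sR=4/25; mL=378/3925, mR=128/3925; mL+mR=506/3925 → advance +1; mR−mL=-10/157 → turn -1·90°
n=6: pose=(0,-8,N); sL=40/221, sR=8/49; mL=788/10829, mR=-192/10829; mL+mR=596/10829 → advance +1; mR−mL=-20/221 → turn -1·90°
n=7: pose=(0,-7,E); sL=2/13, sR=1/8; mL=5/104, mR=-3/104; mL+mR=1/52 → advance +1; mR−mL=-1/13 → turn -1·90°

0 40/353 8/65 1524/22945 224/22945 1 -7 S
1 20/157 4/25 378/3925 128/3925 1 -8 W
2 40/221 8/49 788/10829 -192/10829 0 -8 N
3 2/13 1/8 5/104 -3/104 0 -7 E
4 40/353 8/65 1524/22945 224/22945 1 -7 S
5 20/157 4/25 378/3925 128/3925 1 -8 W
6 40/221 8/49 788/10829 -192/10829 0 -8 N
7 2/13 1/8 5/104 -3/104 0 -7 E
final 1 -7 S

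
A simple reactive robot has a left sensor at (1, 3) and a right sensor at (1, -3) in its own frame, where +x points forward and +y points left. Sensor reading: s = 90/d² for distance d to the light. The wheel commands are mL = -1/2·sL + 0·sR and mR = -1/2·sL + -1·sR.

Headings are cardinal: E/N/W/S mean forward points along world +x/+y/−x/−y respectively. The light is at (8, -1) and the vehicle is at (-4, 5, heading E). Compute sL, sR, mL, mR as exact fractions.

45/101 9/13 -45/202 -2403/2626

left sensor world pos  = (-3, 8); dL² = 202
right sensor world pos = (-3, 2); dR² = 130
sL = 90/202 = 45/101
sR = 90/130 = 9/13
mL = -1/2·sL + 0·sR = -45/202
mR = -1/2·sL + -1·sR = -2403/2626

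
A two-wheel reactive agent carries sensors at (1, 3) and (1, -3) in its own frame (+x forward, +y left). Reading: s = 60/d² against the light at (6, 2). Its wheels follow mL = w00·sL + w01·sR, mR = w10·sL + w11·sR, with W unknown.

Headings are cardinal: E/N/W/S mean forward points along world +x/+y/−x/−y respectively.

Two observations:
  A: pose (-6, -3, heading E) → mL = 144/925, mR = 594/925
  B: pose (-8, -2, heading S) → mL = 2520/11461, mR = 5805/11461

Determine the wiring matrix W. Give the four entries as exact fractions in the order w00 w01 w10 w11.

1 -1 1 1/2

obs A: pose=(-6,-3,E) → sL=12/25, sR=12/37, mL=144/925, mR=594/925
obs B: pose=(-8,-2,S) → sL=30/73, sR=30/157, mL=2520/11461, mR=5805/11461
sensor matrix S = [[12/25, 12/37], [30/73, 30/157]]; det S = -88128/2120285
solve [mL_A; mL_B] = S·[w00; w01] and [mR_A; mR_B] = S·[w10; w11]:
  w00 = 1, w01 = -1, w10 = 1, w11 = 1/2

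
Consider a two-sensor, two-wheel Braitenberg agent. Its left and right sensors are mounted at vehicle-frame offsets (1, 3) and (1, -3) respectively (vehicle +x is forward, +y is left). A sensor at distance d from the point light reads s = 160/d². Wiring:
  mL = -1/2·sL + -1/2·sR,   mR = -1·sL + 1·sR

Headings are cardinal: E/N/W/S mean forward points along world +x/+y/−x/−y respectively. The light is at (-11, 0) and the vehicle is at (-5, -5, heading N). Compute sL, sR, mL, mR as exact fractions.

32/5 160/97 -1952/485 -2304/485

left sensor world pos  = (-8, -4); dL² = 25
right sensor world pos = (-2, -4); dR² = 97
sL = 160/25 = 32/5
sR = 160/97 = 160/97
mL = -1/2·sL + -1/2·sR = -1952/485
mR = -1·sL + 1·sR = -2304/485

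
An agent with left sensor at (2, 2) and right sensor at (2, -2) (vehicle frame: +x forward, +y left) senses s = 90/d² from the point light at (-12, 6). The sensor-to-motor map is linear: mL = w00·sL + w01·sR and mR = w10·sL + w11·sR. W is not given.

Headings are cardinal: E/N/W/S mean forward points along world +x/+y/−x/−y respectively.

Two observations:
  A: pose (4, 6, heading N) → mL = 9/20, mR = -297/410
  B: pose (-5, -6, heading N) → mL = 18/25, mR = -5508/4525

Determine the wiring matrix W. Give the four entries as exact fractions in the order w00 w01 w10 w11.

1 0 -1 -1

obs A: pose=(4,6,N) → sL=9/20, sR=45/164, mL=9/20, mR=-297/410
obs B: pose=(-5,-6,N) → sL=18/25, sR=90/181, mL=18/25, mR=-5508/4525
sensor matrix S = [[9/20, 45/164], [18/25, 90/181]]; det S = 972/37105
solve [mL_A; mL_B] = S·[w00; w01] and [mR_A; mR_B] = S·[w10; w11]:
  w00 = 1, w01 = 0, w10 = -1, w11 = -1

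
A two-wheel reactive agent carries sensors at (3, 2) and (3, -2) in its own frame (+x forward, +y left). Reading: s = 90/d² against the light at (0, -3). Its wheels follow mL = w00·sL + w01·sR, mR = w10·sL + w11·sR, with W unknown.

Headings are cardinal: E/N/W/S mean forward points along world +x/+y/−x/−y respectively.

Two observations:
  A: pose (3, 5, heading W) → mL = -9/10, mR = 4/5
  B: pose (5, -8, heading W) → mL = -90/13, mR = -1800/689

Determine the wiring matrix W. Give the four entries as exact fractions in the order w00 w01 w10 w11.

0 -1 1/2 -1/2

obs A: pose=(3,5,W) → sL=5/2, sR=9/10, mL=-9/10, mR=4/5
obs B: pose=(5,-8,W) → sL=90/53, sR=90/13, mL=-90/13, mR=-1800/689
sensor matrix S = [[5/2, 9/10], [90/53, 90/13]]; det S = 10872/689
solve [mL_A; mL_B] = S·[w00; w01] and [mR_A; mR_B] = S·[w10; w11]:
  w00 = 0, w01 = -1, w10 = 1/2, w11 = -1/2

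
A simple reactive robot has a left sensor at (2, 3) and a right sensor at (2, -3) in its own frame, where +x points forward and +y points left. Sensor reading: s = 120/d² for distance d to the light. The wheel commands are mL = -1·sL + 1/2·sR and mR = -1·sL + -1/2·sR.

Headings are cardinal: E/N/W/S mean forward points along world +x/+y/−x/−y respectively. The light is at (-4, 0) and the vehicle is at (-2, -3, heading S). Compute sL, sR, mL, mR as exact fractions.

12/5 60/13 -6/65 -306/65

left sensor world pos  = (1, -5); dL² = 50
right sensor world pos = (-5, -5); dR² = 26
sL = 120/50 = 12/5
sR = 120/26 = 60/13
mL = -1·sL + 1/2·sR = -6/65
mR = -1·sL + -1/2·sR = -306/65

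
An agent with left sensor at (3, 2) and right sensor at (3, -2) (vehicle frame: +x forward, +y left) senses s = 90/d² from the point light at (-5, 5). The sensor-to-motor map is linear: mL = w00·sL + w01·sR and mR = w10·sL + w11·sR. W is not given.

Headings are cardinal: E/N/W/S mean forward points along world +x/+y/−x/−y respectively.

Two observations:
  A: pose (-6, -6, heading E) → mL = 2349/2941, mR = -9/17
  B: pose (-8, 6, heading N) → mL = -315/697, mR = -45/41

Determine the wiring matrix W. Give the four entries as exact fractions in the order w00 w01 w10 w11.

1 -1/2 -1/2 0

obs A: pose=(-6,-6,E) → sL=18/17, sR=90/173, mL=2349/2941, mR=-9/17
obs B: pose=(-8,6,N) → sL=90/41, sR=90/17, mL=-315/697, mR=-45/41
sensor matrix S = [[18/17, 90/173], [90/41, 90/17]]; det S = 9149760/2049877
solve [mL_A; mL_B] = S·[w00; w01] and [mR_A; mR_B] = S·[w10; w11]:
  w00 = 1, w01 = -1/2, w10 = -1/2, w11 = 0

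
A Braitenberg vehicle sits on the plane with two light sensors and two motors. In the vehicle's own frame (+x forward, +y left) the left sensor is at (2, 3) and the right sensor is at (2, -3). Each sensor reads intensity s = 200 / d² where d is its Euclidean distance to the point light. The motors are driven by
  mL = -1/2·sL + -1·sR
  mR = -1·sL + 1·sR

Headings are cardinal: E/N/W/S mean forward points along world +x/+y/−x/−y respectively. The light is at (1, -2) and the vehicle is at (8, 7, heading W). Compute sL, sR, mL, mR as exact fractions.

200/61 200/169 -29100/10309 -21600/10309

left sensor world pos  = (6, 4); dL² = 61
right sensor world pos = (6, 10); dR² = 169
sL = 200/61 = 200/61
sR = 200/169 = 200/169
mL = -1/2·sL + -1·sR = -29100/10309
mR = -1·sL + 1·sR = -21600/10309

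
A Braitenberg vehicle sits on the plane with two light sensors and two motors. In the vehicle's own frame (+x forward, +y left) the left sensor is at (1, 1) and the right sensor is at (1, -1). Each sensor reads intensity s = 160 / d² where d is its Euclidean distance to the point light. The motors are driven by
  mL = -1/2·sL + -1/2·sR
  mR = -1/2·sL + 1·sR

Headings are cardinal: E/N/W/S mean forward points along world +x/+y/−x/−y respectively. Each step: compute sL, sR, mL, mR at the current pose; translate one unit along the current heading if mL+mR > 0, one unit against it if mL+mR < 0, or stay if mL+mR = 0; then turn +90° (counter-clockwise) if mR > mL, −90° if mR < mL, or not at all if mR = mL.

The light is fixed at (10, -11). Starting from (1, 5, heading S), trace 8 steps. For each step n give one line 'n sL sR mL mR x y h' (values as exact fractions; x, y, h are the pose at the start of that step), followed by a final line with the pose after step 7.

0 160/289 32/65 -9824/18785 4048/18785 1 5 S
1 40/97 1/2 -177/388 57/194 1 6 E
2 32/89 32/81 -2720/7209 1552/7209 0 6 N
3 80/173 16/41 -3024/7093 1128/7093 0 5 W
4 160/289 32/65 -9824/18785 4048/18785 1 5 S
5 40/97 1/2 -177/388 57/194 1 6 E
6 32/89 32/81 -2720/7209 1552/7209 0 6 N
7 80/173 16/41 -3024/7093 1128/7093 0 5 W
final 1 5 S

n=0: pose=(1,5,S); sL=160/289, sR=32/65; mL=-9824/18785, mR=4048/18785; mL+mR=-5776/18785 → advance -1; mR−mL=48/65 → turn +1·90°
n=1: pose=(1,6,E); sL=40/97, sR=1/2; mL=-177/388, mR=57/194; mL+mR=-63/388 → advance -1; mR−mL=3/4 → turn +1·90°
n=2: pose=(0,6,N); sL=32/89, sR=32/81; mL=-2720/7209, mR=1552/7209; mL+mR=-1168/7209 → advance -1; mR−mL=16/27 → turn +1·90°
n=3: pose=(0,5,W); sL=80/173, sR=16/41; mL=-3024/7093, mR=1128/7093; mL+mR=-1896/7093 → advance -1; mR−mL=24/41 → turn +1·90°
n=4: pose=(1,5,S); sL=160/289, sR=32/65; mL=-9824/18785, mR=4048/18785; mL+mR=-5776/18785 → advance -1; mR−mL=48/65 → turn +1·90°
n=5: pose=(1,6,E); sL=40/97, sR=1/2; mL=-177/388, mR=57/194; mL+mR=-63/388 → advance -1; mR−mL=3/4 → turn +1·90°
n=6: pose=(0,6,N); sL=32/89, sR=32/81; mL=-2720/7209, mR=1552/7209; mL+mR=-1168/7209 → advance -1; mR−mL=16/27 → turn +1·90°
n=7: pose=(0,5,W); sL=80/173, sR=16/41; mL=-3024/7093, mR=1128/7093; mL+mR=-1896/7093 → advance -1; mR−mL=24/41 → turn +1·90°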